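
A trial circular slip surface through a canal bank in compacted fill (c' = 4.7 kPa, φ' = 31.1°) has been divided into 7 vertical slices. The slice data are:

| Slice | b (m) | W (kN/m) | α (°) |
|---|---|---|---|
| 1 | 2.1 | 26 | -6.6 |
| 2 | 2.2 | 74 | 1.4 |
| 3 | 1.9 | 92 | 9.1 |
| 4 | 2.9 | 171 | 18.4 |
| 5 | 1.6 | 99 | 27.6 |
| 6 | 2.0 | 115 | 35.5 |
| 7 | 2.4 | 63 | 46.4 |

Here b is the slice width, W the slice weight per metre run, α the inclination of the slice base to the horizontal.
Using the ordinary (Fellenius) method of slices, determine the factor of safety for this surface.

FS = 1.90

Ordinary method of slices: FS = Σ[c'·Δl_i + (W_i cosα_i)·tanφ'] / Σ W_i sinα_i, with Δl_i = b_i / cosα_i.
Slice 1: Δl = 2.1/cos(-6.6°) = 2.114 m; N'_1 = 26·cos(-6.6°) = 25.8; c'Δl = 9.94; W sinα = -3.0
Slice 2: Δl = 2.2/cos1.4° = 2.201 m; N'_2 = 74·cos1.4° = 74.0; c'Δl = 10.34; W sinα = 1.8
Slice 3: Δl = 1.9/cos9.1° = 1.924 m; N'_3 = 92·cos9.1° = 90.8; c'Δl = 9.04; W sinα = 14.6
Slice 4: Δl = 2.9/cos18.4° = 3.056 m; N'_4 = 171·cos18.4° = 162.3; c'Δl = 14.36; W sinα = 54.0
Slice 5: Δl = 1.6/cos27.6° = 1.805 m; N'_5 = 99·cos27.6° = 87.7; c'Δl = 8.49; W sinα = 45.9
Slice 6: Δl = 2.0/cos35.5° = 2.457 m; N'_6 = 115·cos35.5° = 93.6; c'Δl = 11.55; W sinα = 66.8
Slice 7: Δl = 2.4/cos46.4° = 3.480 m; N'_7 = 63·cos46.4° = 43.4; c'Δl = 16.36; W sinα = 45.6
Σc'Δl = 80.1 kN/m; ΣN' = 577.7 kN/m; ΣW sinα = 225.6 kN/m
Resisting = 80.1 + 577.7·tan31.1° = 80.1 + 348.5 = 428.6 kN/m
FS = 428.6 / 225.6 = 1.900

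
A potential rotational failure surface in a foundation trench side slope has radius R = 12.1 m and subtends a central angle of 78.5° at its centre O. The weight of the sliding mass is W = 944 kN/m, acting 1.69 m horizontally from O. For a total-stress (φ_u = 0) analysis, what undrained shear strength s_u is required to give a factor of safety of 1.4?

FS = s_u·L_a·R / (W·d), so s_u = FS·W·d / (L_a·R).
Arc length L_a = R·θ = 12.1·(78.5°·π/180) = 12.1·1.3701 = 16.58 m
s_u = 1.4·944·1.69 / (16.58·12.1) = 2233.5 / 200.59 = 11.13 kPa

s_u = 11.1 kPa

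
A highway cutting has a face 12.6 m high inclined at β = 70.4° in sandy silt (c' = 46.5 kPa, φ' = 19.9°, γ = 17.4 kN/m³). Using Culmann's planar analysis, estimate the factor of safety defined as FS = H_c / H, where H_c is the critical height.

H_c = (4c'/γ) · sinβ cosφ' / [1 − cos(β − φ')]
    = (4·46.5/17.4) · sin70.4°·cos19.9° / [1 − cos50.5°]
    = 10.690 · 0.8858 / 0.3639 = 26.02 m
FS = H_c / H = 26.02 / 12.6 = 2.065

FS = 2.07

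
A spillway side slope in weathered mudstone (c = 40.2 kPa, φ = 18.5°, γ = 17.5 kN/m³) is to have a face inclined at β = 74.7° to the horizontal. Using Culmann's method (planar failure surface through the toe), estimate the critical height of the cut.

H_c = 18.94 m

Culmann's analysis gives the critical failure plane at α_cr = (β + φ)/2 = (74.7 + 18.5)/2 = 46.6°, and the critical height
H_c = (4c/γ) · sinβ cosφ / [1 − cos(β − φ)]
    = (4·40.2/17.5) · sin74.7°·cos18.5° / [1 − cos(56.2°)]
    = 9.189 · 0.9646·0.9483 / [1 − 0.5563]
    = 9.189 · 0.9147 / 0.4437
    = 18.94 m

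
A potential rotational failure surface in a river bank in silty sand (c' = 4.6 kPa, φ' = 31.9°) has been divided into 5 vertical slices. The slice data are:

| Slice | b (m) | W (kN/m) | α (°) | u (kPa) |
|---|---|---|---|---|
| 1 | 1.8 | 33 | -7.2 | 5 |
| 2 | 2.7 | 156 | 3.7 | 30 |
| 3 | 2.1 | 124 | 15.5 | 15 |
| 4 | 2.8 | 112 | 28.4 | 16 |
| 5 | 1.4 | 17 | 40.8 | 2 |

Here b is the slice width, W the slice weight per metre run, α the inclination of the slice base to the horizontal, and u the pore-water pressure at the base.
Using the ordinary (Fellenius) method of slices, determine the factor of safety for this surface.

FS = 1.98

Ordinary method of slices: FS = Σ[c'·Δl_i + (W_i cosα_i − u_i·Δl_i)·tanφ'] / Σ W_i sinα_i, with Δl_i = b_i / cosα_i.
Slice 1: Δl = 1.8/cos(-7.2°) = 1.814 m; N'_1 = 33·cos(-7.2°) − 5·1.814 = 23.7; c'Δl = 8.35; W sinα = -4.1
Slice 2: Δl = 2.7/cos3.7° = 2.706 m; N'_2 = 156·cos3.7° − 30·2.706 = 74.5; c'Δl = 12.45; W sinα = 10.1
Slice 3: Δl = 2.1/cos15.5° = 2.179 m; N'_3 = 124·cos15.5° − 15·2.179 = 86.8; c'Δl = 10.02; W sinα = 33.1
Slice 4: Δl = 2.8/cos28.4° = 3.183 m; N'_4 = 112·cos28.4° − 16·3.183 = 47.6; c'Δl = 14.64; W sinα = 53.3
Slice 5: Δl = 1.4/cos40.8° = 1.849 m; N'_5 = 17·cos40.8° − 2·1.849 = 9.2; c'Δl = 8.51; W sinα = 11.1
Σc'Δl = 54.0 kN/m; ΣN' = 241.7 kN/m; ΣW sinα = 103.4 kN/m
Resisting = 54.0 + 241.7·tan31.9° = 54.0 + 150.5 = 204.4 kN/m
FS = 204.4 / 103.4 = 1.976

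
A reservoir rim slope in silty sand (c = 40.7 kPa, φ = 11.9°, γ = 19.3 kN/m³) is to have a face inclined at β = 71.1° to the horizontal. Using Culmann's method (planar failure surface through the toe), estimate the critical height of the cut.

H_c = 16.00 m

Culmann's analysis gives the critical failure plane at α_cr = (β + φ)/2 = (71.1 + 11.9)/2 = 41.5°, and the critical height
H_c = (4c/γ) · sinβ cosφ / [1 − cos(β − φ)]
    = (4·40.7/19.3) · sin71.1°·cos11.9° / [1 − cos(59.2°)]
    = 8.435 · 0.9461·0.9785 / [1 − 0.5120]
    = 8.435 · 0.9258 / 0.4880
    = 16.00 m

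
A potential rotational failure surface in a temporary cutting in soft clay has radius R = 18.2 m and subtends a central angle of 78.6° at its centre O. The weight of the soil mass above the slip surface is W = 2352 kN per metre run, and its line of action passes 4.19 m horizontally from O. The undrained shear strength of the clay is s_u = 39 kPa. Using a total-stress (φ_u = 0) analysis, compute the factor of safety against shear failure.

FS = 1.80

Taking moments about the centre O, the resisting moment is provided by the undrained shear strength acting along the arc:
Arc length L_a = R·θ = 18.2·(78.6°·π/180) = 18.2·1.3718 = 24.97 m
M_R = s_u·L_a·R = 39·24.97·18.2 = 17721.8 kN·m/m
M_D = W·d = 2352·4.19 = 9854.9 kN·m/m
FS = M_R / M_D = 17721.8 / 9854.9 = 1.798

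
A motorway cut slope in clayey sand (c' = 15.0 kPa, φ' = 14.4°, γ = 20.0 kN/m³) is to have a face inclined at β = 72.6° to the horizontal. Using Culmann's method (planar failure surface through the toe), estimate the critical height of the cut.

H_c = 5.86 m

Culmann's analysis gives the critical failure plane at α_cr = (β + φ')/2 = (72.6 + 14.4)/2 = 43.5°, and the critical height
H_c = (4c'/γ) · sinβ cosφ' / [1 − cos(β − φ')]
    = (4·15.0/20.0) · sin72.6°·cos14.4° / [1 − cos(58.2°)]
    = 3.000 · 0.9542·0.9686 / [1 − 0.5270]
    = 3.000 · 0.9243 / 0.4730
    = 5.86 m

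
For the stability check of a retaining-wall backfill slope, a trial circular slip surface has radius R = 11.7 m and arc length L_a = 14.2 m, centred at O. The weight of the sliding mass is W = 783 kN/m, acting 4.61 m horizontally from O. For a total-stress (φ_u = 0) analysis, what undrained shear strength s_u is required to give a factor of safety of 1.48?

FS = s_u·L_a·R / (W·d), so s_u = FS·W·d / (L_a·R).
s_u = 1.48·783·4.61 / (14.20·11.7) = 5342.3 / 166.14 = 32.16 kPa

s_u = 32.2 kPa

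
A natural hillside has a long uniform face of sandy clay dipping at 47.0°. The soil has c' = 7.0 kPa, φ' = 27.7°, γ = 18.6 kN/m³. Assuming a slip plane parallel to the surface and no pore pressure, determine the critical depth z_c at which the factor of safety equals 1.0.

z_c = 1.48 m

Setting FS = 1.00 in FS = [c' + γz cos²β tanφ'] / [γz sinβ cosβ] and solving for z:
z = c' / [γ cosβ (FS·sinβ − cosβ·tanφ')]
  = 7.0 / [18.6·cos47.0°·(1.00·sin47.0° − cos47.0°·tan27.7°)]
  = 7.0 / [18.6·0.6820·(1.00·0.7314 − 0.6820·0.5250)]
  = 7.0 / 4.7353 = 1.478 m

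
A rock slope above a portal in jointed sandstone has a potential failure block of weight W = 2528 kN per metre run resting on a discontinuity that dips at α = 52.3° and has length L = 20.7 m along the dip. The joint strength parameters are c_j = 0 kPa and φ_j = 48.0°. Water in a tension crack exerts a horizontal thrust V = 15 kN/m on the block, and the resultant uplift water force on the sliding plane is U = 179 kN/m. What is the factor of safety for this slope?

FS = 0.75

Resolving the block weight along and normal to the plane and applying the Mohr–Coulomb strength on the joint:
N' = W cosα − U − V sinα = 2528·cos52.3° − 179 − 15·sin52.3° = 1355.1 kN/m
Driving force T = W sinα + V cosα = 2528·sin52.3° + 15·cos52.3° = 2009.4 kN/m
Resisting force R = c_j·L + N'·tanφ_j = 0·20.7 + 1355.1·tan48.0° = 0.0 + 1505.0 = 1505.0 kN/m
FS = R / T = 1505.0 / 2009.4 = 0.749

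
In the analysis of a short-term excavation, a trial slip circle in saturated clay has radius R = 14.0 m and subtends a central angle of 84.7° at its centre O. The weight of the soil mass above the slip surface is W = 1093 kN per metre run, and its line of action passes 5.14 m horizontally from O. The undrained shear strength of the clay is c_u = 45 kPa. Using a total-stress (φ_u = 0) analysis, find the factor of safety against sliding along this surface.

FS = 2.32

Taking moments about the centre O, the resisting moment is provided by the undrained shear strength acting along the arc:
Arc length L_a = R·θ = 14.0·(84.7°·π/180) = 14.0·1.4783 = 20.70 m
M_R = c_u·L_a·R = 45·20.70·14.0 = 13038.6 kN·m/m
M_D = W·d = 1093·5.14 = 5618.0 kN·m/m
FS = M_R / M_D = 13038.6 / 5618.0 = 2.321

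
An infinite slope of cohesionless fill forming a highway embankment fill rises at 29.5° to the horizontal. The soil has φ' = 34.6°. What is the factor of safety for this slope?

FS = 1.22

For a dry cohesionless infinite slope the factor of safety is FS = tanφ' / tanβ.
FS = tan34.6° / tan29.5° = 0.6899 / 0.5658 = 1.219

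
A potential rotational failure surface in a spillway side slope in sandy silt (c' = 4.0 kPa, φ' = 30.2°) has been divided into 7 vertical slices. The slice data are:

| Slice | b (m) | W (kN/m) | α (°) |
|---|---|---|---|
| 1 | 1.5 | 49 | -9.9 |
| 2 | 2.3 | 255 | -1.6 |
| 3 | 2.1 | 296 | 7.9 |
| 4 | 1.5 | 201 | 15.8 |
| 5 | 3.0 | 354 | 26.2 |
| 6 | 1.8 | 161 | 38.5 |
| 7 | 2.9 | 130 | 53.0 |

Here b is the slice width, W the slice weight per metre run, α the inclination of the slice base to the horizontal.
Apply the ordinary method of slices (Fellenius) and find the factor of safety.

FS = 1.90

Ordinary method of slices: FS = Σ[c'·Δl_i + (W_i cosα_i)·tanφ'] / Σ W_i sinα_i, with Δl_i = b_i / cosα_i.
Slice 1: Δl = 1.5/cos(-9.9°) = 1.523 m; N'_1 = 49·cos(-9.9°) = 48.3; c'Δl = 6.09; W sinα = -8.4
Slice 2: Δl = 2.3/cos(-1.6°) = 2.301 m; N'_2 = 255·cos(-1.6°) = 254.9; c'Δl = 9.20; W sinα = -7.1
Slice 3: Δl = 2.1/cos7.9° = 2.120 m; N'_3 = 296·cos7.9° = 293.2; c'Δl = 8.48; W sinα = 40.7
Slice 4: Δl = 1.5/cos15.8° = 1.559 m; N'_4 = 201·cos15.8° = 193.4; c'Δl = 6.24; W sinα = 54.7
Slice 5: Δl = 3.0/cos26.2° = 3.344 m; N'_5 = 354·cos26.2° = 317.6; c'Δl = 13.37; W sinα = 156.3
Slice 6: Δl = 1.8/cos38.5° = 2.300 m; N'_6 = 161·cos38.5° = 126.0; c'Δl = 9.20; W sinα = 100.2
Slice 7: Δl = 2.9/cos53.0° = 4.819 m; N'_7 = 130·cos53.0° = 78.2; c'Δl = 19.28; W sinα = 103.8
Σc'Δl = 71.9 kN/m; ΣN' = 1311.6 kN/m; ΣW sinα = 440.2 kN/m
Resisting = 71.9 + 1311.6·tan30.2° = 71.9 + 763.4 = 835.2 kN/m
FS = 835.2 / 440.2 = 1.897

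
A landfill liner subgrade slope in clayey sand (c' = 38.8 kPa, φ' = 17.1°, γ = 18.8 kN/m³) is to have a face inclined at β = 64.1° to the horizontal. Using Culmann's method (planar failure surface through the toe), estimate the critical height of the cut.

Culmann's analysis gives the critical failure plane at α_cr = (β + φ')/2 = (64.1 + 17.1)/2 = 40.6°, and the critical height
H_c = (4c'/γ) · sinβ cosφ' / [1 − cos(β − φ')]
    = (4·38.8/18.8) · sin64.1°·cos17.1° / [1 − cos(47.0°)]
    = 8.255 · 0.8996·0.9558 / [1 − 0.6820]
    = 8.255 · 0.8598 / 0.3180
    = 22.32 m

H_c = 22.32 m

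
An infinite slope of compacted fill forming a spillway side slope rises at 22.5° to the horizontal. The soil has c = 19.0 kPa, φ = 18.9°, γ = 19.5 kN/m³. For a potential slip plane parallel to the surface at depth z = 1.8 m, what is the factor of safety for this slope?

For an infinite slope with a slip plane parallel to the surface (no pore pressure): FS = [c + γz cos²β tanφ] / [γz sinβ cosβ].
γz = 19.5·1.8 = 35.10 kN/m²
Numerator = 19.0 + 35.10·cos²22.5°·tan18.9° = 19.0 + 35.10·0.8536·0.3424 = 29.258 kPa
Denominator = 35.10·sin22.5°·cos22.5° = 35.10·0.3827·0.9239 = 12.410 kPa
FS = 29.258 / 12.410 = 2.358

FS = 2.36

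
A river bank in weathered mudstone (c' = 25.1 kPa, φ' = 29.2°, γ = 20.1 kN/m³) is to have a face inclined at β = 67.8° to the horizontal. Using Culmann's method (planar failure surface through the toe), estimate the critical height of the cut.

H_c = 18.48 m

Culmann's analysis gives the critical failure plane at α_cr = (β + φ')/2 = (67.8 + 29.2)/2 = 48.5°, and the critical height
H_c = (4c'/γ) · sinβ cosφ' / [1 − cos(β − φ')]
    = (4·25.1/20.1) · sin67.8°·cos29.2° / [1 − cos(38.6°)]
    = 4.995 · 0.9259·0.8729 / [1 − 0.7815]
    = 4.995 · 0.8082 / 0.2185
    = 18.48 m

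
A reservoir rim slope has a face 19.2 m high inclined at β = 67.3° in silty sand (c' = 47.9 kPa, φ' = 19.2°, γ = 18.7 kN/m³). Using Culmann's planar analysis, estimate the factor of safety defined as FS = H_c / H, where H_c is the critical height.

H_c = (4c'/γ) · sinβ cosφ' / [1 − cos(β − φ')]
    = (4·47.9/18.7) · sin67.3°·cos19.2° / [1 − cos48.1°]
    = 10.246 · 0.8712 / 0.3322 = 26.87 m
FS = H_c / H = 26.87 / 19.2 = 1.400

FS = 1.40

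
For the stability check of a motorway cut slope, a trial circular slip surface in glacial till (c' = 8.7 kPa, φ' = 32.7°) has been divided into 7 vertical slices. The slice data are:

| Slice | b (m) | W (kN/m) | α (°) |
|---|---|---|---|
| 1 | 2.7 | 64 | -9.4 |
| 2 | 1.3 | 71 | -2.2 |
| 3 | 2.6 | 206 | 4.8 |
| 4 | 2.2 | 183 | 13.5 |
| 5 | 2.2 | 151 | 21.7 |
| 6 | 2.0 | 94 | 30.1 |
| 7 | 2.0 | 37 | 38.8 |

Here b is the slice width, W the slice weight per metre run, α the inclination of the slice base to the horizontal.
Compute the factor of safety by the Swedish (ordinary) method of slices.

Ordinary method of slices: FS = Σ[c'·Δl_i + (W_i cosα_i)·tanφ'] / Σ W_i sinα_i, with Δl_i = b_i / cosα_i.
Slice 1: Δl = 2.7/cos(-9.4°) = 2.737 m; N'_1 = 64·cos(-9.4°) = 63.1; c'Δl = 23.81; W sinα = -10.5
Slice 2: Δl = 1.3/cos(-2.2°) = 1.301 m; N'_2 = 71·cos(-2.2°) = 70.9; c'Δl = 11.32; W sinα = -2.7
Slice 3: Δl = 2.6/cos4.8° = 2.609 m; N'_3 = 206·cos4.8° = 205.3; c'Δl = 22.70; W sinα = 17.2
Slice 4: Δl = 2.2/cos13.5° = 2.263 m; N'_4 = 183·cos13.5° = 177.9; c'Δl = 19.68; W sinα = 42.7
Slice 5: Δl = 2.2/cos21.7° = 2.368 m; N'_5 = 151·cos21.7° = 140.3; c'Δl = 20.60; W sinα = 55.8
Slice 6: Δl = 2.0/cos30.1° = 2.312 m; N'_6 = 94·cos30.1° = 81.3; c'Δl = 20.11; W sinα = 47.1
Slice 7: Δl = 2.0/cos38.8° = 2.566 m; N'_7 = 37·cos38.8° = 28.8; c'Δl = 22.33; W sinα = 23.2
Σc'Δl = 140.6 kN/m; ΣN' = 767.8 kN/m; ΣW sinα = 172.9 kN/m
Resisting = 140.6 + 767.8·tan32.7° = 140.6 + 492.9 = 633.4 kN/m
FS = 633.4 / 172.9 = 3.663

FS = 3.66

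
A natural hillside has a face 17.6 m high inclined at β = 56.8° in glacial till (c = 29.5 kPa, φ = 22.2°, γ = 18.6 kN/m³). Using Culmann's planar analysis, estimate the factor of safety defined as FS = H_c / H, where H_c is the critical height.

H_c = (4c/γ) · sinβ cosφ / [1 − cos(β − φ)]
    = (4·29.5/18.6) · sin56.8°·cos22.2° / [1 − cos34.6°]
    = 6.344 · 0.7747 / 0.1769 = 27.79 m
FS = H_c / H = 27.79 / 17.6 = 1.579

FS = 1.58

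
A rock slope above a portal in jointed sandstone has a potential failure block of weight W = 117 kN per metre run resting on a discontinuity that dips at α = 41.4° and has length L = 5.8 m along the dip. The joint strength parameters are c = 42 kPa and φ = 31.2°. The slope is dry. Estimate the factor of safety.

FS = 3.84

Resolving the block weight along and normal to the plane and applying the Mohr–Coulomb strength on the joint:
N' = W cosα = 117·cos41.4° = 87.8 kN/m
Driving force T = W sinα = 117·sin41.4° = 77.4 kN/m
Resisting force R = c·L + N'·tanφ = 42·5.8 + 87.8·tan31.2° = 243.6 + 53.2 = 296.8 kN/m
FS = R / T = 296.8 / 77.4 = 3.835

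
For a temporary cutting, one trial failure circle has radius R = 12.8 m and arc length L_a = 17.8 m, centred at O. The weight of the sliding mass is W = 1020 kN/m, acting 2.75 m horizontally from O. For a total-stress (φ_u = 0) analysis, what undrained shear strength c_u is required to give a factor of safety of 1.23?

c_u = 15.1 kPa

FS = c_u·L_a·R / (W·d), so c_u = FS·W·d / (L_a·R).
c_u = 1.23·1020·2.75 / (17.80·12.8) = 3450.1 / 227.84 = 15.14 kPa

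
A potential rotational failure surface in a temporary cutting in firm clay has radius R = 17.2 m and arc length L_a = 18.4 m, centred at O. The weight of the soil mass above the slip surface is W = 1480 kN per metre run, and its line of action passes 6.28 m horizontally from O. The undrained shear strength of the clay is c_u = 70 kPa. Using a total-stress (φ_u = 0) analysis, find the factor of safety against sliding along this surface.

FS = 2.38

Taking moments about the centre O, the resisting moment is provided by the undrained shear strength acting along the arc:
M_R = c_u·L_a·R = 70·18.40·17.2 = 22153.6 kN·m/m
M_D = W·d = 1480·6.28 = 9294.4 kN·m/m
FS = M_R / M_D = 22153.6 / 9294.4 = 2.384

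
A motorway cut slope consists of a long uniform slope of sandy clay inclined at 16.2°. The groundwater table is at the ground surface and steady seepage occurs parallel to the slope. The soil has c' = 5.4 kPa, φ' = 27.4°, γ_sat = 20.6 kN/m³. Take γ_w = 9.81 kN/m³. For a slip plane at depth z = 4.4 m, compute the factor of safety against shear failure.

FS = 1.16

With seepage parallel to the slope and the water table at the surface, the effective normal stress on the slip plane uses the buoyant unit weight γ' = γ_sat − γ_w while the driving shear stress uses γ_sat:
FS = [c' + γ' z cos²β tanφ'] / [γ_sat z sinβ cosβ]
γ' = 20.6 − 9.81 = 10.79 kN/m³
Numerator = 5.4 + 10.79·4.4·cos²16.2°·tan27.4° = 5.4 + 10.79·4.4·0.9222·0.5184 = 28.094 kPa
Denominator = 20.6·4.4·sin16.2°·cos16.2° = 20.6·4.4·0.2790·0.9603 = 24.284 kPa
FS = 28.094 / 24.284 = 1.157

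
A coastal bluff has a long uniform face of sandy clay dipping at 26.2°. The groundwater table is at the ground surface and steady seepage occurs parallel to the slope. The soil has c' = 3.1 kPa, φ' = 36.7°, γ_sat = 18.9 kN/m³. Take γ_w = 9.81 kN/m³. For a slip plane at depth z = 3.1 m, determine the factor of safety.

FS = 0.86

With seepage parallel to the slope and the water table at the surface, the effective normal stress on the slip plane uses the buoyant unit weight γ' = γ_sat − γ_w while the driving shear stress uses γ_sat:
FS = [c' + γ' z cos²β tanφ'] / [γ_sat z sinβ cosβ]
γ' = 18.9 − 9.81 = 9.09 kN/m³
Numerator = 3.1 + 9.09·3.1·cos²26.2°·tan36.7° = 3.1 + 9.09·3.1·0.8051·0.7454 = 20.010 kPa
Denominator = 18.9·3.1·sin26.2°·cos26.2° = 18.9·3.1·0.4415·0.8973 = 23.210 kPa
FS = 20.010 / 23.210 = 0.862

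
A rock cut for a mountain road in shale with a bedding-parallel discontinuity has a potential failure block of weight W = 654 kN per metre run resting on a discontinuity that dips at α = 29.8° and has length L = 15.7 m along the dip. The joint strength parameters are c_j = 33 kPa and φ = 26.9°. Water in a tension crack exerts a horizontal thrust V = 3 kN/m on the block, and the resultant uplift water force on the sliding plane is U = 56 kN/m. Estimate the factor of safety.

FS = 2.37

Resolving the block weight along and normal to the plane and applying the Mohr–Coulomb strength on the joint:
N' = W cosα − U − V sinα = 654·cos29.8° − 56 − 3·sin29.8° = 510.0 kN/m
Driving force T = W sinα + V cosα = 654·sin29.8° + 3·cos29.8° = 327.6 kN/m
Resisting force R = c_j·L + N'·tanφ = 33·15.7 + 510.0·tan26.9° = 518.1 + 258.8 = 776.9 kN/m
FS = R / T = 776.9 / 327.6 = 2.371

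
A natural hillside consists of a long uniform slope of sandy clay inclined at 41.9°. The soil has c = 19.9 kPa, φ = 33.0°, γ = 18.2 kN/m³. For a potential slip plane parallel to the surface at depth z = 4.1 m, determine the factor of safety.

FS = 1.26

For an infinite slope with a slip plane parallel to the surface (no pore pressure): FS = [c + γz cos²β tanφ] / [γz sinβ cosβ].
γz = 18.2·4.1 = 74.62 kN/m²
Numerator = 19.9 + 74.62·cos²41.9°·tan33.0° = 19.9 + 74.62·0.5540·0.6494 = 46.746 kPa
Denominator = 74.62·sin41.9°·cos41.9° = 74.62·0.6678·0.7443 = 37.092 kPa
FS = 46.746 / 37.092 = 1.260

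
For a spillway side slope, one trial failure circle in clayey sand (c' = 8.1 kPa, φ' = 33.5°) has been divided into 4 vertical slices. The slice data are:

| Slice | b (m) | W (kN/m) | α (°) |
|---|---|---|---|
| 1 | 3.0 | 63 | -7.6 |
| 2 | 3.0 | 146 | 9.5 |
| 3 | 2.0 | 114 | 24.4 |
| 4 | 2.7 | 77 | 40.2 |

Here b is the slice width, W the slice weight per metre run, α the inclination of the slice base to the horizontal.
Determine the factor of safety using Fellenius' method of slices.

FS = 3.02

Ordinary method of slices: FS = Σ[c'·Δl_i + (W_i cosα_i)·tanφ'] / Σ W_i sinα_i, with Δl_i = b_i / cosα_i.
Slice 1: Δl = 3.0/cos(-7.6°) = 3.027 m; N'_1 = 63·cos(-7.6°) = 62.4; c'Δl = 24.52; W sinα = -8.3
Slice 2: Δl = 3.0/cos9.5° = 3.042 m; N'_2 = 146·cos9.5° = 144.0; c'Δl = 24.64; W sinα = 24.1
Slice 3: Δl = 2.0/cos24.4° = 2.196 m; N'_3 = 114·cos24.4° = 103.8; c'Δl = 17.79; W sinα = 47.1
Slice 4: Δl = 2.7/cos40.2° = 3.535 m; N'_4 = 77·cos40.2° = 58.8; c'Δl = 28.63; W sinα = 49.7
Σc'Δl = 95.6 kN/m; ΣN' = 369.1 kN/m; ΣW sinα = 112.6 kN/m
Resisting = 95.6 + 369.1·tan33.5° = 95.6 + 244.3 = 339.9 kN/m
FS = 339.9 / 112.6 = 3.019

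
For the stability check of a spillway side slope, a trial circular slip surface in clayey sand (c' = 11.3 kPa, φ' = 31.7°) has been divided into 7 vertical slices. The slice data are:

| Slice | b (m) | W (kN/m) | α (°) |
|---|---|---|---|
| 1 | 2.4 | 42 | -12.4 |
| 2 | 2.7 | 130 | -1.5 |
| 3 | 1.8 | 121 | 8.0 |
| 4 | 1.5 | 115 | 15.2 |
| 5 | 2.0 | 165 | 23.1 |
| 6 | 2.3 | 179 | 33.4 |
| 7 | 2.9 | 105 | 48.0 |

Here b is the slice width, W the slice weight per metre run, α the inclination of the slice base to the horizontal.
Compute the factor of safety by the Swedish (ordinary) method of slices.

FS = 2.46

Ordinary method of slices: FS = Σ[c'·Δl_i + (W_i cosα_i)·tanφ'] / Σ W_i sinα_i, with Δl_i = b_i / cosα_i.
Slice 1: Δl = 2.4/cos(-12.4°) = 2.457 m; N'_1 = 42·cos(-12.4°) = 41.0; c'Δl = 27.77; W sinα = -9.0
Slice 2: Δl = 2.7/cos(-1.5°) = 2.701 m; N'_2 = 130·cos(-1.5°) = 130.0; c'Δl = 30.52; W sinα = -3.4
Slice 3: Δl = 1.8/cos8.0° = 1.818 m; N'_3 = 121·cos8.0° = 119.8; c'Δl = 20.54; W sinα = 16.8
Slice 4: Δl = 1.5/cos15.2° = 1.554 m; N'_4 = 115·cos15.2° = 111.0; c'Δl = 17.56; W sinα = 30.2
Slice 5: Δl = 2.0/cos23.1° = 2.174 m; N'_5 = 165·cos23.1° = 151.8; c'Δl = 24.57; W sinα = 64.7
Slice 6: Δl = 2.3/cos33.4° = 2.755 m; N'_6 = 179·cos33.4° = 149.4; c'Δl = 31.13; W sinα = 98.5
Slice 7: Δl = 2.9/cos48.0° = 4.334 m; N'_7 = 105·cos48.0° = 70.3; c'Δl = 48.97; W sinα = 78.0
Σc'Δl = 201.1 kN/m; ΣN' = 773.2 kN/m; ΣW sinα = 275.9 kN/m
Resisting = 201.1 + 773.2·tan31.7° = 201.1 + 477.6 = 678.6 kN/m
FS = 678.6 / 275.9 = 2.460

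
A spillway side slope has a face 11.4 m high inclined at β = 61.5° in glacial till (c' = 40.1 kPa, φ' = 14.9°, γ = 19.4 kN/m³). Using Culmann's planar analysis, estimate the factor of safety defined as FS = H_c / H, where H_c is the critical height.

H_c = (4c'/γ) · sinβ cosφ' / [1 − cos(β − φ')]
    = (4·40.1/19.4) · sin61.5°·cos14.9° / [1 − cos46.6°]
    = 8.268 · 0.8493 / 0.3129 = 22.44 m
FS = H_c / H = 22.44 / 11.4 = 1.968

FS = 1.97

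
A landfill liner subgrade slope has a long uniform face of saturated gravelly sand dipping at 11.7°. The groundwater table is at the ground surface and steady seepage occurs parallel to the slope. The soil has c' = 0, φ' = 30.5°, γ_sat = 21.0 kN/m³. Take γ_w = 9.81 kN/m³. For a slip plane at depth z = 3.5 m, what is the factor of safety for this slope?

With seepage parallel to the slope and the water table at the surface, the effective normal stress on the slip plane uses the buoyant unit weight γ' = γ_sat − γ_w while the driving shear stress uses γ_sat:
FS = [c' + γ' z cos²β tanφ'] / [γ_sat z sinβ cosβ]
(For c' = 0 this reduces to FS = (γ'/γ_sat)·tanφ'/tanβ.)
γ' = 21.0 − 9.81 = 11.19 kN/m³
Numerator = 0.0 + 11.19·3.5·cos²11.7°·tan30.5° = 0.0 + 11.19·3.5·0.9589·0.5890 = 22.121 kPa
Denominator = 21.0·3.5·sin11.7°·cos11.7° = 21.0·3.5·0.2028·0.9792 = 14.595 kPa
FS = 22.121 / 14.595 = 1.516

FS = 1.52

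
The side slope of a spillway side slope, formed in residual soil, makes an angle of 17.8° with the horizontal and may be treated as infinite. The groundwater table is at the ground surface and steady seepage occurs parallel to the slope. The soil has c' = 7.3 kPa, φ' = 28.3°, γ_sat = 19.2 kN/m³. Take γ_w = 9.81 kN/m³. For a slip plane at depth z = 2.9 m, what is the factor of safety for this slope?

With seepage parallel to the slope and the water table at the surface, the effective normal stress on the slip plane uses the buoyant unit weight γ' = γ_sat − γ_w while the driving shear stress uses γ_sat:
FS = [c' + γ' z cos²β tanφ'] / [γ_sat z sinβ cosβ]
γ' = 19.2 − 9.81 = 9.39 kN/m³
Numerator = 7.3 + 9.39·2.9·cos²17.8°·tan28.3° = 7.3 + 9.39·2.9·0.9066·0.5384 = 20.592 kPa
Denominator = 19.2·2.9·sin17.8°·cos17.8° = 19.2·2.9·0.3057·0.9521 = 16.206 kPa
FS = 20.592 / 16.206 = 1.271

FS = 1.27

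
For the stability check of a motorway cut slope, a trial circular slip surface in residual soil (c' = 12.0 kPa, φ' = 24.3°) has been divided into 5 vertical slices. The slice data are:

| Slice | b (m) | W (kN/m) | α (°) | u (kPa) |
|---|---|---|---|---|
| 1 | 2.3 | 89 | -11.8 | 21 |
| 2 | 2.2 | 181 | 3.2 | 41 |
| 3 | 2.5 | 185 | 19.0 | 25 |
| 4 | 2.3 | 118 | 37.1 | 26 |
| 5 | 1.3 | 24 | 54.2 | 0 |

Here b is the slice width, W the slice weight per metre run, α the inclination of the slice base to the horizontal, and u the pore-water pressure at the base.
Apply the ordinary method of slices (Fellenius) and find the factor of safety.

FS = 1.89

Ordinary method of slices: FS = Σ[c'·Δl_i + (W_i cosα_i − u_i·Δl_i)·tanφ'] / Σ W_i sinα_i, with Δl_i = b_i / cosα_i.
Slice 1: Δl = 2.3/cos(-11.8°) = 2.350 m; N'_1 = 89·cos(-11.8°) − 21·2.350 = 37.8; c'Δl = 28.20; W sinα = -18.2
Slice 2: Δl = 2.2/cos3.2° = 2.203 m; N'_2 = 181·cos3.2° − 41·2.203 = 90.4; c'Δl = 26.44; W sinα = 10.1
Slice 3: Δl = 2.5/cos19.0° = 2.644 m; N'_3 = 185·cos19.0° − 25·2.644 = 108.8; c'Δl = 31.73; W sinα = 60.2
Slice 4: Δl = 2.3/cos37.1° = 2.884 m; N'_4 = 118·cos37.1° − 26·2.884 = 19.1; c'Δl = 34.60; W sinα = 71.2
Slice 5: Δl = 1.3/cos54.2° = 2.222 m; N'_5 = 24·cos54.2° − 0·2.222 = 14.0; c'Δl = 26.67; W sinα = 19.5
Σc'Δl = 147.6 kN/m; ΣN' = 270.2 kN/m; ΣW sinα = 142.8 kN/m
Resisting = 147.6 + 270.2·tan24.3° = 147.6 + 122.0 = 269.6 kN/m
FS = 269.6 / 142.8 = 1.888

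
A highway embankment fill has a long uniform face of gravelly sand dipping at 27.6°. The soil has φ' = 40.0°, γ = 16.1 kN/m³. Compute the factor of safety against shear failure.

For a dry cohesionless infinite slope the factor of safety is FS = tanφ' / tanβ.
FS = tan40.0° / tan27.6° = 0.8391 / 0.5228 = 1.605

FS = 1.61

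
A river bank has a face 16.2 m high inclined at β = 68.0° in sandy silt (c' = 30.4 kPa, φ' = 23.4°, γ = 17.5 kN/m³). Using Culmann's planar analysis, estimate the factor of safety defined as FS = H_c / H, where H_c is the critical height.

H_c = (4c'/γ) · sinβ cosφ' / [1 − cos(β − φ')]
    = (4·30.4/17.5) · sin68.0°·cos23.4° / [1 − cos44.6°]
    = 6.949 · 0.8509 / 0.2880 = 20.53 m
FS = H_c / H = 20.53 / 16.2 = 1.267

FS = 1.27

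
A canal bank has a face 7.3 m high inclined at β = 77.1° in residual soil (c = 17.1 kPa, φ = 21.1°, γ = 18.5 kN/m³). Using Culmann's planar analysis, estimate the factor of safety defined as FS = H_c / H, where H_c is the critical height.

H_c = (4c/γ) · sinβ cosφ / [1 − cos(β − φ)]
    = (4·17.1/18.5) · sin77.1°·cos21.1° / [1 − cos56.0°]
    = 3.697 · 0.9094 / 0.4408 = 7.63 m
FS = H_c / H = 7.63 / 7.3 = 1.045

FS = 1.04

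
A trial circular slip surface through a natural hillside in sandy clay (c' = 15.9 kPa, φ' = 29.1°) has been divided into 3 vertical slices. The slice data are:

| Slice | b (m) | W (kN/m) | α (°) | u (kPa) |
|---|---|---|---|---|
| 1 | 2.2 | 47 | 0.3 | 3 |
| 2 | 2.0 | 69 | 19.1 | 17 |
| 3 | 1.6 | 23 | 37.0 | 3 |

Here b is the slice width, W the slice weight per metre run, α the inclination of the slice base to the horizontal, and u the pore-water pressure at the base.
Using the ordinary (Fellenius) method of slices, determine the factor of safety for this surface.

Ordinary method of slices: FS = Σ[c'·Δl_i + (W_i cosα_i − u_i·Δl_i)·tanφ'] / Σ W_i sinα_i, with Δl_i = b_i / cosα_i.
Slice 1: Δl = 2.2/cos0.3° = 2.200 m; N'_1 = 47·cos0.3° − 3·2.200 = 40.4; c'Δl = 34.98; W sinα = 0.2
Slice 2: Δl = 2.0/cos19.1° = 2.117 m; N'_2 = 69·cos19.1° − 17·2.117 = 29.2; c'Δl = 33.65; W sinα = 22.6
Slice 3: Δl = 1.6/cos37.0° = 2.003 m; N'_3 = 23·cos37.0° − 3·2.003 = 12.4; c'Δl = 31.85; W sinα = 13.8
Σc'Δl = 100.5 kN/m; ΣN' = 82.0 kN/m; ΣW sinα = 36.7 kN/m
Resisting = 100.5 + 82.0·tan29.1° = 100.5 + 45.6 = 146.1 kN/m
FS = 146.1 / 36.7 = 3.985

FS = 3.99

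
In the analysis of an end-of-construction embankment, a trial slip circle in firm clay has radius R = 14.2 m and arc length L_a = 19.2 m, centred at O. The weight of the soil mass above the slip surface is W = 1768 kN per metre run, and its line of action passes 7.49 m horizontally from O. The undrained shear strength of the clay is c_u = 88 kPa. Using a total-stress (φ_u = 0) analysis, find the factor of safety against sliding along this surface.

Taking moments about the centre O, the resisting moment is provided by the undrained shear strength acting along the arc:
M_R = c_u·L_a·R = 88·19.20·14.2 = 23992.3 kN·m/m
M_D = W·d = 1768·7.49 = 13242.3 kN·m/m
FS = M_R / M_D = 23992.3 / 13242.3 = 1.812

FS = 1.81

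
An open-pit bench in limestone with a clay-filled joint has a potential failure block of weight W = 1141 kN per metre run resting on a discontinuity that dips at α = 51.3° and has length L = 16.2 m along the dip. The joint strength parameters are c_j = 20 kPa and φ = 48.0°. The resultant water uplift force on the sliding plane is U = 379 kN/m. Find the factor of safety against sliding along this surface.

FS = 0.78

Resolving the block weight along and normal to the plane and applying the Mohr–Coulomb strength on the joint:
N' = W cosα − U = 1141·cos51.3° − 379 = 334.4 kN/m
Driving force T = W sinα = 1141·sin51.3° = 890.5 kN/m
Resisting force R = c_j·L + N'·tanφ = 20·16.2 + 334.4·tan48.0° = 324.0 + 371.4 = 695.4 kN/m
FS = R / T = 695.4 / 890.5 = 0.781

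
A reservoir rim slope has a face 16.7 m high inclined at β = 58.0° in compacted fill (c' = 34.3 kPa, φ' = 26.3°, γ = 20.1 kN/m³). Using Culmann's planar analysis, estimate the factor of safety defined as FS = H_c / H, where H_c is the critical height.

FS = 2.08

H_c = (4c'/γ) · sinβ cosφ' / [1 − cos(β − φ')]
    = (4·34.3/20.1) · sin58.0°·cos26.3° / [1 − cos31.7°]
    = 6.826 · 0.7603 / 0.1492 = 34.78 m
FS = H_c / H = 34.78 / 16.7 = 2.083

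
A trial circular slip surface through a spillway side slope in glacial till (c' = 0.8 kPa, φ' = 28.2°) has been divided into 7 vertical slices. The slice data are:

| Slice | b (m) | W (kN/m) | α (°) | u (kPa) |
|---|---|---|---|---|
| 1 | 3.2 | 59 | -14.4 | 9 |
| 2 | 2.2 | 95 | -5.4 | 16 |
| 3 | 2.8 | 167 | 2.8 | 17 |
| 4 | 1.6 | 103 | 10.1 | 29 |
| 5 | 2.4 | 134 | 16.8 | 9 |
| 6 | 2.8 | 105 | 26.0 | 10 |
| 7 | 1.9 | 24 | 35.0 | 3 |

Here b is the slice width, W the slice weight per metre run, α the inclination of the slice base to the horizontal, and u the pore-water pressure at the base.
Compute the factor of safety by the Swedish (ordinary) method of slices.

FS = 2.48

Ordinary method of slices: FS = Σ[c'·Δl_i + (W_i cosα_i − u_i·Δl_i)·tanφ'] / Σ W_i sinα_i, with Δl_i = b_i / cosα_i.
Slice 1: Δl = 3.2/cos(-14.4°) = 3.304 m; N'_1 = 59·cos(-14.4°) − 9·3.304 = 27.4; c'Δl = 2.64; W sinα = -14.7
Slice 2: Δl = 2.2/cos(-5.4°) = 2.210 m; N'_2 = 95·cos(-5.4°) − 16·2.210 = 59.2; c'Δl = 1.77; W sinα = -8.9
Slice 3: Δl = 2.8/cos2.8° = 2.803 m; N'_3 = 167·cos2.8° − 17·2.803 = 119.1; c'Δl = 2.24; W sinα = 8.2
Slice 4: Δl = 1.6/cos10.1° = 1.625 m; N'_4 = 103·cos10.1° − 29·1.625 = 54.3; c'Δl = 1.30; W sinα = 18.1
Slice 5: Δl = 2.4/cos16.8° = 2.507 m; N'_5 = 134·cos16.8° − 9·2.507 = 105.7; c'Δl = 2.01; W sinα = 38.7
Slice 6: Δl = 2.8/cos26.0° = 3.115 m; N'_6 = 105·cos26.0° − 10·3.115 = 63.2; c'Δl = 2.49; W sinα = 46.0
Slice 7: Δl = 1.9/cos35.0° = 2.319 m; N'_7 = 24·cos35.0° − 3·2.319 = 12.7; c'Δl = 1.86; W sinα = 13.8
Σc'Δl = 14.3 kN/m; ΣN' = 441.7 kN/m; ΣW sinα = 101.1 kN/m
Resisting = 14.3 + 441.7·tan28.2° = 14.3 + 236.8 = 251.1 kN/m
FS = 251.1 / 101.1 = 2.483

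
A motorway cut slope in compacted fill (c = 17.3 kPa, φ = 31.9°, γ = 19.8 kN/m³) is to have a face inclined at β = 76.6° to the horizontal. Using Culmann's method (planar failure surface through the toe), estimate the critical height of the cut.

H_c = 9.98 m

Culmann's analysis gives the critical failure plane at α_cr = (β + φ)/2 = (76.6 + 31.9)/2 = 54.2°, and the critical height
H_c = (4c/γ) · sinβ cosφ / [1 − cos(β − φ)]
    = (4·17.3/19.8) · sin76.6°·cos31.9° / [1 − cos(44.7°)]
    = 3.495 · 0.9728·0.8490 / [1 − 0.7108]
    = 3.495 · 0.8259 / 0.2892
    = 9.98 m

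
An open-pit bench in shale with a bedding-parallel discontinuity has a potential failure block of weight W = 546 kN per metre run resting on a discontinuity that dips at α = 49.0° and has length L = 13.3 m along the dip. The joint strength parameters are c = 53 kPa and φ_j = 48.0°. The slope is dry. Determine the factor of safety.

Resolving the block weight along and normal to the plane and applying the Mohr–Coulomb strength on the joint:
N' = W cosα = 546·cos49.0° = 358.2 kN/m
Driving force T = W sinα = 546·sin49.0° = 412.1 kN/m
Resisting force R = c·L + N'·tanφ_j = 53·13.3 + 358.2·tan48.0° = 704.9 + 397.8 = 1102.7 kN/m
FS = R / T = 1102.7 / 412.1 = 2.676

FS = 2.68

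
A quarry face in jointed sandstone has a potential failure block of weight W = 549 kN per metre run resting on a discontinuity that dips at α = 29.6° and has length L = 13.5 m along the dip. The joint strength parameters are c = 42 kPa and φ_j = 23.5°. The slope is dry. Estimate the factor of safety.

FS = 2.86

Resolving the block weight along and normal to the plane and applying the Mohr–Coulomb strength on the joint:
N' = W cosα = 549·cos29.6° = 477.4 kN/m
Driving force T = W sinα = 549·sin29.6° = 271.2 kN/m
Resisting force R = c·L + N'·tanφ_j = 42·13.5 + 477.4·tan23.5° = 567.0 + 207.6 = 774.6 kN/m
FS = R / T = 774.6 / 271.2 = 2.856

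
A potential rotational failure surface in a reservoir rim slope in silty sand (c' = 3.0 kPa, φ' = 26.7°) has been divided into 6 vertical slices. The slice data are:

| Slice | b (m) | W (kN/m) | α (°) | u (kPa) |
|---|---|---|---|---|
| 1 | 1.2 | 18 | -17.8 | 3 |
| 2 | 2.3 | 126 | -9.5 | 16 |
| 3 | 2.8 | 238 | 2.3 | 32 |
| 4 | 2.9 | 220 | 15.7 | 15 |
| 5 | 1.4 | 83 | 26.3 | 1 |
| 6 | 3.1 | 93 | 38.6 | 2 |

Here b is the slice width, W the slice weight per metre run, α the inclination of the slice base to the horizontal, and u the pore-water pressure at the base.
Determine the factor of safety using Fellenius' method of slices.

FS = 2.35

Ordinary method of slices: FS = Σ[c'·Δl_i + (W_i cosα_i − u_i·Δl_i)·tanφ'] / Σ W_i sinα_i, with Δl_i = b_i / cosα_i.
Slice 1: Δl = 1.2/cos(-17.8°) = 1.260 m; N'_1 = 18·cos(-17.8°) − 3·1.260 = 13.4; c'Δl = 3.78; W sinα = -5.5
Slice 2: Δl = 2.3/cos(-9.5°) = 2.332 m; N'_2 = 126·cos(-9.5°) − 16·2.332 = 87.0; c'Δl = 7.00; W sinα = -20.8
Slice 3: Δl = 2.8/cos2.3° = 2.802 m; N'_3 = 238·cos2.3° − 32·2.802 = 148.1; c'Δl = 8.41; W sinα = 9.6
Slice 4: Δl = 2.9/cos15.7° = 3.012 m; N'_4 = 220·cos15.7° − 15·3.012 = 166.6; c'Δl = 9.04; W sinα = 59.5
Slice 5: Δl = 1.4/cos26.3° = 1.562 m; N'_5 = 83·cos26.3° − 1·1.562 = 72.8; c'Δl = 4.68; W sinα = 36.8
Slice 6: Δl = 3.1/cos38.6° = 3.967 m; N'_6 = 93·cos38.6° − 2·3.967 = 64.7; c'Δl = 11.90; W sinα = 58.0
Σc'Δl = 44.8 kN/m; ΣN' = 552.7 kN/m; ΣW sinα = 137.6 kN/m
Resisting = 44.8 + 552.7·tan26.7° = 44.8 + 278.0 = 322.8 kN/m
FS = 322.8 / 137.6 = 2.346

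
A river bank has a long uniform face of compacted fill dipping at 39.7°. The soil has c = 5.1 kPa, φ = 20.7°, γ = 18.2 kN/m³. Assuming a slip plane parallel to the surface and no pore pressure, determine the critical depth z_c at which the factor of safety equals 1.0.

Setting FS = 1.00 in FS = [c + γz cos²β tanφ] / [γz sinβ cosβ] and solving for z:
z = c / [γ cosβ (FS·sinβ − cosβ·tanφ)]
  = 5.1 / [18.2·cos39.7°·(1.00·sin39.7° − cos39.7°·tan20.7°)]
  = 5.1 / [18.2·0.7694·(1.00·0.6388 − 0.7694·0.3779)]
  = 5.1 / 4.8736 = 1.046 m

z_c = 1.05 m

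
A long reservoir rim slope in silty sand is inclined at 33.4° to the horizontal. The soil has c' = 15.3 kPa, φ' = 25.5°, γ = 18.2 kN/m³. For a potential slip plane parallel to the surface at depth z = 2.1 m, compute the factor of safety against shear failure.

FS = 1.59

For an infinite slope with a slip plane parallel to the surface (no pore pressure): FS = [c' + γz cos²β tanφ'] / [γz sinβ cosβ].
γz = 18.2·2.1 = 38.22 kN/m²
Numerator = 15.3 + 38.22·cos²33.4°·tan25.5° = 15.3 + 38.22·0.6970·0.4770 = 28.006 kPa
Denominator = 38.22·sin33.4°·cos33.4° = 38.22·0.5505·0.8348 = 17.565 kPa
FS = 28.006 / 17.565 = 1.594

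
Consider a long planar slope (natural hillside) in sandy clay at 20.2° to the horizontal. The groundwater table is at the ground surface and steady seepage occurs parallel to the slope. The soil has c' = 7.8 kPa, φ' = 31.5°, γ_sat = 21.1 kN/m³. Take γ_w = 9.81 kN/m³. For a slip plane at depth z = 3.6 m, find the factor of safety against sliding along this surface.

With seepage parallel to the slope and the water table at the surface, the effective normal stress on the slip plane uses the buoyant unit weight γ' = γ_sat − γ_w while the driving shear stress uses γ_sat:
FS = [c' + γ' z cos²β tanφ'] / [γ_sat z sinβ cosβ]
γ' = 21.1 − 9.81 = 11.29 kN/m³
Numerator = 7.8 + 11.29·3.6·cos²20.2°·tan31.5° = 7.8 + 11.29·3.6·0.8808·0.6128 = 29.737 kPa
Denominator = 21.1·3.6·sin20.2°·cos20.2° = 21.1·3.6·0.3453·0.9385 = 24.616 kPa
FS = 29.737 / 24.616 = 1.208

FS = 1.21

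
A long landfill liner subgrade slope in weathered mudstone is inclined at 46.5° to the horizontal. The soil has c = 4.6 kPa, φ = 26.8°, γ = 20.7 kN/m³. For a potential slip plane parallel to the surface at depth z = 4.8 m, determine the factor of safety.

For an infinite slope with a slip plane parallel to the surface (no pore pressure): FS = [c + γz cos²β tanφ] / [γz sinβ cosβ].
γz = 20.7·4.8 = 99.36 kN/m²
Numerator = 4.6 + 99.36·cos²46.5°·tan26.8° = 4.6 + 99.36·0.4738·0.5051 = 28.382 kPa
Denominator = 99.36·sin46.5°·cos46.5° = 99.36·0.7254·0.6884 = 49.612 kPa
FS = 28.382 / 49.612 = 0.572

FS = 0.57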